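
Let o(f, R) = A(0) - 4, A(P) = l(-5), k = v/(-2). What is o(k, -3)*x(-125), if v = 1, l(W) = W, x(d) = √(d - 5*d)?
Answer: -90*√5 ≈ -201.25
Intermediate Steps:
x(d) = 2*√(-d) (x(d) = √(-4*d) = 2*√(-d))
k = -½ (k = 1/(-2) = 1*(-½) = -½ ≈ -0.50000)
A(P) = -5
o(f, R) = -9 (o(f, R) = -5 - 4 = -9)
o(k, -3)*x(-125) = -18*√(-1*(-125)) = -18*√125 = -18*5*√5 = -90*√5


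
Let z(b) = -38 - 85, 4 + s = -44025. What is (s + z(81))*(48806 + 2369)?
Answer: -2259478600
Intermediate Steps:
s = -44029 (s = -4 - 44025 = -44029)
z(b) = -123
(s + z(81))*(48806 + 2369) = (-44029 - 123)*(48806 + 2369) = -44152*51175 = -2259478600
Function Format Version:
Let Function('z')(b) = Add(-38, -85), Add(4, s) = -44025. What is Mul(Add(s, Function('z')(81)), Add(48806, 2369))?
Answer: -2259478600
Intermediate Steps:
s = -44029 (s = Add(-4, -44025) = -44029)
Function('z')(b) = -123
Mul(Add(s, Function('z')(81)), Add(48806, 2369)) = Mul(Add(-44029, -123), Add(48806, 2369)) = Mul(-44152, 51175) = -2259478600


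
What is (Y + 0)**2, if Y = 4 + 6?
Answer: 100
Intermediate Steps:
Y = 10
(Y + 0)**2 = (10 + 0)**2 = 10**2 = 100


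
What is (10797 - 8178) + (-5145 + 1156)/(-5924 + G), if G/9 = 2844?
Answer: 51516979/19672 ≈ 2618.8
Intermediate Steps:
G = 25596 (G = 9*2844 = 25596)
(10797 - 8178) + (-5145 + 1156)/(-5924 + G) = (10797 - 8178) + (-5145 + 1156)/(-5924 + 25596) = 2619 - 3989/19672 = 51516979/19672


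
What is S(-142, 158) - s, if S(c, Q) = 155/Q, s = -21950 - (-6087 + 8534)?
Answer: 3854881/158 ≈ 24398.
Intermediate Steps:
s = -24397 (s = -21950 - 1*2447 = -21950 - 2447 = -24397)
S(-142, 158) - s = 155/158 - 1*(-24397) = 155*(1/158) + 24397 = 155/158 + 24397 = 3854881/158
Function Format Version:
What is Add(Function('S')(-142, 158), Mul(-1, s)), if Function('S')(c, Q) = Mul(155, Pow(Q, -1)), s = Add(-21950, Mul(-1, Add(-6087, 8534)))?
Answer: Rational(3854881, 158) ≈ 24398.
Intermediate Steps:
s = -24397 (s = Add(-21950, Mul(-1, 2447)) = Add(-21950, -2447) = -24397)
Add(Function('S')(-142, 158), Mul(-1, s)) = Add(Mul(155, Pow(158, -1)), Mul(-1, -24397)) = Add(Mul(155, Rational(1, 158)), 24397) = Add(Rational(155, 158), 24397) = Rational(3854881, 158)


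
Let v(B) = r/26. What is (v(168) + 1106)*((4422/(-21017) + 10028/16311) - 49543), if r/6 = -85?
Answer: -239859556959285661/4456507731 ≈ -5.3822e+7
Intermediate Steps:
r = -510 (r = 6*(-85) = -510)
v(B) = -255/13 (v(B) = -510/26 = -510*1/26 = -255/13)
(v(168) + 1106)*((4422/(-21017) + 10028/16311) - 49543) = (-255/13 + 1106)*((4422/(-21017) + 10028/16311) - 49543) = 14123*((4422*(-1/21017) + 10028*(1/16311)) - 49543)/13 = 14123*((-4422/21017 + 10028/16311) - 49543)/13 = 14123*(138631234/342808287 - 49543)/13 = (14123/13)*(-16983612331607/342808287) = -239859556959285661/4456507731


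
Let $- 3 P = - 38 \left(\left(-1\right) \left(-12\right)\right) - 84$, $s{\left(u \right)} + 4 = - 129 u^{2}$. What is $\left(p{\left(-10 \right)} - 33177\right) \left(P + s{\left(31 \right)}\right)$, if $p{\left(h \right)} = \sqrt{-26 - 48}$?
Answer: $4107080361 - 123793 i \sqrt{74} \approx 4.1071 \cdot 10^{9} - 1.0649 \cdot 10^{6} i$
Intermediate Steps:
$s{\left(u \right)} = -4 - 129 u^{2}$
$P = 180$ ($P = - \frac{- 38 \left(\left(-1\right) \left(-12\right)\right) - 84}{3} = - \frac{\left(-38\right) 12 - 84}{3} = - \frac{-456 - 84}{3} = \left(- \frac{1}{3}\right) \left(-540\right) = 180$)
$p{\left(h \right)} = i \sqrt{74}$ ($p{\left(h \right)} = \sqrt{-74} = i \sqrt{74}$)
$\left(p{\left(-10 \right)} - 33177\right) \left(P + s{\left(31 \right)}\right) = \left(i \sqrt{74} - 33177\right) \left(180 - \left(4 + 129 \cdot 31^{2}\right)\right) = \left(-33177 + i \sqrt{74}\right) \left(180 - 123973\right) = \left(-33177 + i \sqrt{74}\right) \left(-123793\right) = 4107080361 - 123793 i \sqrt{74}$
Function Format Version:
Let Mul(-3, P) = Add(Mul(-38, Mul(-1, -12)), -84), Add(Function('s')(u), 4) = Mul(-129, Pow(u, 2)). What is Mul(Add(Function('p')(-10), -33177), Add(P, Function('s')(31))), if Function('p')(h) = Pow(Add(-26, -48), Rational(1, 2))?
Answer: Add(4107080361, Mul(-123793, I, Pow(74, Rational(1, 2)))) ≈ Add(4.1071e+9, Mul(-1.0649e+6, I))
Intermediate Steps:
Function('s')(u) = Add(-4, Mul(-129, Pow(u, 2)))
P = 180 (P = Mul(Rational(-1, 3), Add(Mul(-38, Mul(-1, -12)), -84)) = Mul(Rational(-1, 3), Add(Mul(-38, 12), -84)) = Mul(Rational(-1, 3), Add(-456, -84)) = Mul(Rational(-1, 3), -540) = 180)
Function('p')(h) = Mul(I, Pow(74, Rational(1, 2))) (Function('p')(h) = Pow(-74, Rational(1, 2)) = Mul(I, Pow(74, Rational(1, 2))))
Mul(Add(Function('p')(-10), -33177), Add(P, Function('s')(31))) = Mul(Add(Mul(I, Pow(74, Rational(1, 2))), -33177), Add(180, Add(-4, Mul(-129, Pow(31, 2))))) = Mul(Add(-33177, Mul(I, Pow(74, Rational(1, 2)))), Add(180, Add(-4, Mul(-129, 961)))) = Mul(Add(-33177, Mul(I, Pow(74, Rational(1, 2)))), Add(180, Add(-4, -123969))) = Mul(Add(-33177, Mul(I, Pow(74, Rational(1, 2)))), Add(180, -123973)) = Mul(Add(-33177, Mul(I, Pow(74, Rational(1, 2)))), -123793) = Add(4107080361, Mul(-123793, I, Pow(74, Rational(1, 2))))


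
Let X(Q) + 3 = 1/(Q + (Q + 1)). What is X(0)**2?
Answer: 4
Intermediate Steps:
X(Q) = -3 + 1/(1 + 2*Q) (X(Q) = -3 + 1/(Q + (Q + 1)) = -3 + 1/(Q + (1 + Q)) = -3 + 1/(1 + 2*Q))
X(0)**2 = (2*(-1 - 3*0)/(1 + 2*0))**2 = (2*(-1 + 0)/(1 + 0))**2 = (2*(-1)/1)**2 = (2*1*(-1))**2 = (-2)**2 = 4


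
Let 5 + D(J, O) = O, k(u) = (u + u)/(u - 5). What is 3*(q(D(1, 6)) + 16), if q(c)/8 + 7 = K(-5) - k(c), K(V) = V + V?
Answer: -348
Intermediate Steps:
k(u) = 2*u/(-5 + u) (k(u) = (2*u)/(-5 + u) = 2*u/(-5 + u))
D(J, O) = -5 + O
K(V) = 2*V
q(c) = -136 - 16*c/(-5 + c) (q(c) = -56 + 8*(2*(-5) - 2*c/(-5 + c)) = -56 + 8*(-10 - 2*c/(-5 + c)) = -56 + (-80 - 16*c/(-5 + c)) = -136 - 16*c/(-5 + c))
3*(q(D(1, 6)) + 16) = 3*(8*(85 - 19*(-5 + 6))/(-5 + (-5 + 6)) + 16) = 3*(8*(85 - 19*1)/(-5 + 1) + 16) = 3*(8*(85 - 19)/(-4) + 16) = 3*(8*(-1/4)*66 + 16) = 3*(-132 + 16) = 3*(-116) = -348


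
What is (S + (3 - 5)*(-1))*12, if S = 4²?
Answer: 216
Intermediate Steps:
S = 16
(S + (3 - 5)*(-1))*12 = (16 + (3 - 5)*(-1))*12 = (16 - 2*(-1))*12 = (16 + 2)*12 = 18*12 = 216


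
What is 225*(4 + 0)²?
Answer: 3600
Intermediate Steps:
225*(4 + 0)² = 225*4² = 225*16 = 3600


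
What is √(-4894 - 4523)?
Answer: I*√9417 ≈ 97.041*I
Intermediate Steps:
√(-4894 - 4523) = √(-9417) = I*√9417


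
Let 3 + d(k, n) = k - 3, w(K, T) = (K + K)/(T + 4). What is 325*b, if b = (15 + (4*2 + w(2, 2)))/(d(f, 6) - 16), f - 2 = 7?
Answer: -1775/3 ≈ -591.67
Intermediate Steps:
w(K, T) = 2*K/(4 + T) (w(K, T) = (2*K)/(4 + T) = 2*K/(4 + T))
f = 9 (f = 2 + 7 = 9)
d(k, n) = -6 + k (d(k, n) = -3 + (k - 3) = -3 + (-3 + k) = -6 + k)
b = -71/39 (b = (15 + (4*2 + 2*2/(4 + 2)))/((-6 + 9) - 16) = (15 + (8 + 2*2/6))/(3 - 16) = (15 + (8 + 2*2*(1/6)))/(-13) = (15 + (8 + 2/3))*(-1/13) = (15 + 26/3)*(-1/13) = (71/3)*(-1/13) = -71/39 ≈ -1.8205)
325*b = 325*(-71/39) = -1775/3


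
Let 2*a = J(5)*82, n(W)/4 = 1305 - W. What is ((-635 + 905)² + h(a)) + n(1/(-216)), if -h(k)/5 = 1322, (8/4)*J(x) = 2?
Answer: 3861541/54 ≈ 71510.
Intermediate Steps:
J(x) = 1 (J(x) = (½)*2 = 1)
n(W) = 5220 - 4*W (n(W) = 4*(1305 - W) = 5220 - 4*W)
a = 41 (a = (1*82)/2 = (½)*82 = 41)
h(k) = -6610 (h(k) = -5*1322 = -6610)
((-635 + 905)² + h(a)) + n(1/(-216)) = ((-635 + 905)² - 6610) + (5220 - 4/(-216)) = (270² - 6610) + (5220 - 4*(-1/216)) = (72900 - 6610) + (5220 + 1/54) = 66290 + 281881/54 = 3861541/54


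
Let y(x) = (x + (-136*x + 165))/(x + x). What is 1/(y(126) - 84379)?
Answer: -84/7093451 ≈ -1.1842e-5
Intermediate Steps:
y(x) = (165 - 135*x)/(2*x) (y(x) = (x + (165 - 136*x))/((2*x)) = (165 - 135*x)*(1/(2*x)) = (165 - 135*x)/(2*x))
1/(y(126) - 84379) = 1/((15/2)*(11 - 9*126)/126 - 84379) = 1/((15/2)*(1/126)*(11 - 1134) - 84379) = 1/((15/2)*(1/126)*(-1123) - 84379) = 1/(-5615/84 - 84379) = 1/(-7093451/84) = -84/7093451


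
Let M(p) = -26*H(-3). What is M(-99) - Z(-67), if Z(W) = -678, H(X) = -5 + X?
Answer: 886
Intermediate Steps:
M(p) = 208 (M(p) = -26*(-5 - 3) = -26*(-8) = 208)
M(-99) - Z(-67) = 208 - 1*(-678) = 208 + 678 = 886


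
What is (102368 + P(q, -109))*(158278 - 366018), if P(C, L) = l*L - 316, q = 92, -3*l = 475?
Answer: -74356585940/3 ≈ -2.4786e+10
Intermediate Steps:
l = -475/3 (l = -⅓*475 = -475/3 ≈ -158.33)
P(C, L) = -316 - 475*L/3 (P(C, L) = -475*L/3 - 316 = -316 - 475*L/3)
(102368 + P(q, -109))*(158278 - 366018) = (102368 + (-316 - 475/3*(-109)))*(158278 - 366018) = (102368 + (-316 + 51775/3))*(-207740) = (102368 + 50827/3)*(-207740) = (357931/3)*(-207740) = -74356585940/3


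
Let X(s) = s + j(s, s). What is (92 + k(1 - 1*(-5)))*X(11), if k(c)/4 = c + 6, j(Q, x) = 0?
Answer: 1540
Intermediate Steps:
k(c) = 24 + 4*c (k(c) = 4*(c + 6) = 4*(6 + c) = 24 + 4*c)
X(s) = s (X(s) = s + 0 = s)
(92 + k(1 - 1*(-5)))*X(11) = (92 + (24 + 4*(1 - 1*(-5))))*11 = (92 + (24 + 4*(1 + 5)))*11 = (92 + (24 + 4*6))*11 = (92 + (24 + 24))*11 = (92 + 48)*11 = 140*11 = 1540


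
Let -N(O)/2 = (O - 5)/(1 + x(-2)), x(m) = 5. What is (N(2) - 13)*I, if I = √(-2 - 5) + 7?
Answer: -84 - 12*I*√7 ≈ -84.0 - 31.749*I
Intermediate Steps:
N(O) = 5/3 - O/3 (N(O) = -2*(O - 5)/(1 + 5) = -2*(-5 + O)/6 = -2*(-⅚ + O/6) = 5/3 - O/3)
I = 7 + I*√7 (I = √(-7) + 7 = I*√7 + 7 = 7 + I*√7 ≈ 7.0 + 2.6458*I)
(N(2) - 13)*I = ((5/3 - ⅓*2) - 13)*(7 + I*√7) = ((5/3 - ⅔) - 13)*(7 + I*√7) = (1 - 13)*(7 + I*√7) = -12*(7 + I*√7) = -84 - 12*I*√7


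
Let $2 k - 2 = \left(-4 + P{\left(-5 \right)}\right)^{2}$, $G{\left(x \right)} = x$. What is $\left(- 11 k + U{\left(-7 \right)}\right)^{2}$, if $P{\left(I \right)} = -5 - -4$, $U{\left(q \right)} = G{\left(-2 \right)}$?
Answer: $\frac{90601}{4} \approx 22650.0$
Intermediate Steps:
$U{\left(q \right)} = -2$
$P{\left(I \right)} = -1$ ($P{\left(I \right)} = -5 + 4 = -1$)
$k = \frac{27}{2}$ ($k = 1 + \frac{\left(-4 - 1\right)^{2}}{2} = 1 + \frac{\left(-5\right)^{2}}{2} = 1 + \frac{1}{2} \cdot 25 = 1 + \frac{25}{2} = \frac{27}{2} \approx 13.5$)
$\left(- 11 k + U{\left(-7 \right)}\right)^{2} = \left(\left(-11\right) \frac{27}{2} - 2\right)^{2} = \left(- \frac{297}{2} - 2\right)^{2} = \left(- \frac{301}{2}\right)^{2} = \frac{90601}{4}$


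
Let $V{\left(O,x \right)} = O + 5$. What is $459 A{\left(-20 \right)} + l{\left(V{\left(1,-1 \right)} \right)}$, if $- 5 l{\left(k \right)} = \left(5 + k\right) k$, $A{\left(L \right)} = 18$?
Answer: $\frac{41244}{5} \approx 8248.8$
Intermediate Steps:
$V{\left(O,x \right)} = 5 + O$
$l{\left(k \right)} = - \frac{k \left(5 + k\right)}{5}$ ($l{\left(k \right)} = - \frac{\left(5 + k\right) k}{5} = - \frac{k \left(5 + k\right)}{5}$)
$459 A{\left(-20 \right)} + l{\left(V{\left(1,-1 \right)} \right)} = 459 \cdot 18 - \frac{\left(5 + 1\right) \left(5 + \left(5 + 1\right)\right)}{5} = 8262 - \frac{6 \left(5 + 6\right)}{5} = 8262 - \frac{6}{5} \cdot 11 = 8262 - \frac{66}{5} = \frac{41244}{5}$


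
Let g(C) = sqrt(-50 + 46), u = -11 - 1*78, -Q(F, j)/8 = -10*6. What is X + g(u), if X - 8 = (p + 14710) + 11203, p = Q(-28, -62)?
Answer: 26401 + 2*I ≈ 26401.0 + 2.0*I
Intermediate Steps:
Q(F, j) = 480 (Q(F, j) = -(-80)*6 = -8*(-60) = 480)
p = 480
u = -89 (u = -11 - 78 = -89)
g(C) = 2*I (g(C) = sqrt(-4) = 2*I)
X = 26401 (X = 8 + ((480 + 14710) + 11203) = 8 + (15190 + 11203) = 8 + 26393 = 26401)
X + g(u) = 26401 + 2*I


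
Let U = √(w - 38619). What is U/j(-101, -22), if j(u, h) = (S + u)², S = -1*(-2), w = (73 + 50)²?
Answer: I*√290/1089 ≈ 0.015638*I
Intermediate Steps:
w = 15129 (w = 123² = 15129)
S = 2
j(u, h) = (2 + u)²
U = 9*I*√290 (U = √(15129 - 38619) = √(-23490) = 9*I*√290 ≈ 153.26*I)
U/j(-101, -22) = (9*I*√290)/((2 - 101)²) = (9*I*√290)/((-99)²) = (9*I*√290)/9801 = (9*I*√290)*(1/9801) = I*√290/1089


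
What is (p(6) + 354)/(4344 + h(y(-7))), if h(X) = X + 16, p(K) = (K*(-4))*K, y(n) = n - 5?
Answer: 105/2174 ≈ 0.048298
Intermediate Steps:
y(n) = -5 + n
p(K) = -4*K² (p(K) = (-4*K)*K = -4*K²)
h(X) = 16 + X
(p(6) + 354)/(4344 + h(y(-7))) = (-4*6² + 354)/(4344 + (16 + (-5 - 7))) = (-4*36 + 354)/(4344 + (16 - 12)) = (-144 + 354)/(4344 + 4) = 210/4348 = 210*(1/4348) = 105/2174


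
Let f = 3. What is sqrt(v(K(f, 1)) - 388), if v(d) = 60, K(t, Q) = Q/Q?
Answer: 2*I*sqrt(82) ≈ 18.111*I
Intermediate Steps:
K(t, Q) = 1
sqrt(v(K(f, 1)) - 388) = sqrt(60 - 388) = sqrt(-328) = 2*I*sqrt(82)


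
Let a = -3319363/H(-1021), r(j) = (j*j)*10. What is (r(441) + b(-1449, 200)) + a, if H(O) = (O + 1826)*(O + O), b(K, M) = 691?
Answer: 3198037318173/1643810 ≈ 1.9455e+6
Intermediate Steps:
r(j) = 10*j² (r(j) = j²*10 = 10*j²)
H(O) = 2*O*(1826 + O) (H(O) = (1826 + O)*(2*O) = 2*O*(1826 + O))
a = 3319363/1643810 (a = -3319363*(-1/(2042*(1826 - 1021))) = -3319363/(2*(-1021)*805) = -3319363/(-1643810) = -3319363*(-1/1643810) = 3319363/1643810 ≈ 2.0193)
(r(441) + b(-1449, 200)) + a = (10*441² + 691) + 3319363/1643810 = (10*194481 + 691) + 3319363/1643810 = (1944810 + 691) + 3319363/1643810 = 1945501 + 3319363/1643810 = 3198037318173/1643810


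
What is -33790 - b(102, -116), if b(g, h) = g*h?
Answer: -21958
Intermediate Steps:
-33790 - b(102, -116) = -33790 - 102*(-116) = -33790 - 1*(-11832) = -33790 + 11832 = -21958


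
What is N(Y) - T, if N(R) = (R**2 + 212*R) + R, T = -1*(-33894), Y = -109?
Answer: -45230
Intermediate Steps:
T = 33894
N(R) = R**2 + 213*R
N(Y) - T = -109*(213 - 109) - 1*33894 = -109*104 - 33894 = -11336 - 33894 = -45230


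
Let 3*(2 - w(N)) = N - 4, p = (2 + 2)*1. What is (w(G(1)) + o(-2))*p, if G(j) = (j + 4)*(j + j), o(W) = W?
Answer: -8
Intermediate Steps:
G(j) = 2*j*(4 + j) (G(j) = (4 + j)*(2*j) = 2*j*(4 + j))
p = 4 (p = 4*1 = 4)
w(N) = 10/3 - N/3 (w(N) = 2 - (N - 4)/3 = 2 - (-4 + N)/3 = 2 + (4/3 - N/3) = 10/3 - N/3)
(w(G(1)) + o(-2))*p = ((10/3 - 2*(4 + 1)/3) - 2)*4 = ((10/3 - 2*5/3) - 2)*4 = ((10/3 - 1/3*10) - 2)*4 = ((10/3 - 10/3) - 2)*4 = (0 - 2)*4 = -2*4 = -8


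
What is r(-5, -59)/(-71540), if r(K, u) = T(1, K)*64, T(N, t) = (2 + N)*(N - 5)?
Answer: 192/17885 ≈ 0.010735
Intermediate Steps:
T(N, t) = (-5 + N)*(2 + N) (T(N, t) = (2 + N)*(-5 + N) = (-5 + N)*(2 + N))
r(K, u) = -768 (r(K, u) = (-10 + 1² - 3*1)*64 = (-10 + 1 - 3)*64 = -12*64 = -768)
r(-5, -59)/(-71540) = -768/(-71540) = -768*(-1/71540) = 192/17885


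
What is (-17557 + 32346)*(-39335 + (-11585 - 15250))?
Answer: -978588130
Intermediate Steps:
(-17557 + 32346)*(-39335 + (-11585 - 15250)) = 14789*(-39335 - 26835) = 14789*(-66170) = -978588130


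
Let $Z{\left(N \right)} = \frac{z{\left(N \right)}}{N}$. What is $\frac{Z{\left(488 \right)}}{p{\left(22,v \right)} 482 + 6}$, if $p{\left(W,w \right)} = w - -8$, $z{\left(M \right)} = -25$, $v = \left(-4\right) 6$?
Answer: $\frac{25}{3760528} \approx 6.648 \cdot 10^{-6}$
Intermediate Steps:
$v = -24$
$p{\left(W,w \right)} = 8 + w$ ($p{\left(W,w \right)} = w + 8 = 8 + w$)
$Z{\left(N \right)} = - \frac{25}{N}$
$\frac{Z{\left(488 \right)}}{p{\left(22,v \right)} 482 + 6} = \frac{\left(-25\right) \frac{1}{488}}{\left(8 - 24\right) 482 + 6} = \frac{\left(-25\right) \frac{1}{488}}{\left(-16\right) 482 + 6} = - \frac{25}{488 \left(-7712 + 6\right)} = - \frac{25}{488 \left(-7706\right)} = \left(- \frac{25}{488}\right) \left(- \frac{1}{7706}\right) = \frac{25}{3760528}$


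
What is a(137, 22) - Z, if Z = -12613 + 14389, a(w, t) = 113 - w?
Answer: -1800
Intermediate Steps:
Z = 1776
a(137, 22) - Z = (113 - 1*137) - 1*1776 = (113 - 137) - 1776 = -24 - 1776 = -1800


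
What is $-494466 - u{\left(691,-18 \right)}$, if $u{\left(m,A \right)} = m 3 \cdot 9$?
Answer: $-513123$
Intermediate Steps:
$u{\left(m,A \right)} = 27 m$ ($u{\left(m,A \right)} = 3 m 9 = 27 m$)
$-494466 - u{\left(691,-18 \right)} = -494466 - 27 \cdot 691 = -494466 - 18657 = -513123$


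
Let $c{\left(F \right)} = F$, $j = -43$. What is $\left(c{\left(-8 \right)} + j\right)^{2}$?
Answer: $2601$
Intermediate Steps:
$\left(c{\left(-8 \right)} + j\right)^{2} = \left(-8 - 43\right)^{2} = \left(-51\right)^{2} = 2601$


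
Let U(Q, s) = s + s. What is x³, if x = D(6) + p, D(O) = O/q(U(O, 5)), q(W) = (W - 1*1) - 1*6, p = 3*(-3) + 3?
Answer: -64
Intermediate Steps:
U(Q, s) = 2*s
p = -6 (p = -9 + 3 = -6)
q(W) = -7 + W (q(W) = (W - 1) - 6 = (-1 + W) - 6 = -7 + W)
D(O) = O/3 (D(O) = O/(-7 + 2*5) = O/(-7 + 10) = O/3)
x = -4 (x = (⅓)*6 - 6 = 2 - 6 = -4)
x³ = (-4)³ = -64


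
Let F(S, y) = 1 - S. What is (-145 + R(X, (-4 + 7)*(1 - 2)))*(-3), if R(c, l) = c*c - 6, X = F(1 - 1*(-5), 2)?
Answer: 378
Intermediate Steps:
X = -5 (X = 1 - (1 - 1*(-5)) = 1 - (1 + 5) = 1 - 1*6 = 1 - 6 = -5)
R(c, l) = -6 + c² (R(c, l) = c² - 6 = -6 + c²)
(-145 + R(X, (-4 + 7)*(1 - 2)))*(-3) = (-145 + (-6 + (-5)²))*(-3) = (-145 + (-6 + 25))*(-3) = (-145 + 19)*(-3) = -126*(-3) = 378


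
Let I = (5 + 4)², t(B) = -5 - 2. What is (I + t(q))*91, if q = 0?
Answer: 6734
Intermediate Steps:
t(B) = -7
I = 81 (I = 9² = 81)
(I + t(q))*91 = (81 - 7)*91 = 74*91 = 6734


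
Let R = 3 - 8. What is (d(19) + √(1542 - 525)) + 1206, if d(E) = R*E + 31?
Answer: 1142 + 3*√113 ≈ 1173.9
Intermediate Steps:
R = -5
d(E) = 31 - 5*E (d(E) = -5*E + 31 = 31 - 5*E)
(d(19) + √(1542 - 525)) + 1206 = ((31 - 5*19) + √(1542 - 525)) + 1206 = ((31 - 95) + √1017) + 1206 = (-64 + 3*√113) + 1206 = 1142 + 3*√113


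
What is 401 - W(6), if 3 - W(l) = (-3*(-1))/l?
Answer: 797/2 ≈ 398.50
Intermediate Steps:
W(l) = 3 - 3/l (W(l) = 3 - (-3*(-1))/l = 3 - 3/l)
401 - W(6) = 401 - (3 - 3/6) = 401 - (3 - 3*⅙) = 401 - (3 - ½) = 401 - 1*5/2 = 401 - 5/2 = 797/2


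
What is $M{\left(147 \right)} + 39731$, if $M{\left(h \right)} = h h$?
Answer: $61340$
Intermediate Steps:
$M{\left(h \right)} = h^{2}$
$M{\left(147 \right)} + 39731 = 147^{2} + 39731 = 21609 + 39731 = 61340$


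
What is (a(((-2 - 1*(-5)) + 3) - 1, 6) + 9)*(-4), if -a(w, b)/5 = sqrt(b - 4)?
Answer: -36 + 20*sqrt(2) ≈ -7.7157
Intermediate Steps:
a(w, b) = -5*sqrt(-4 + b) (a(w, b) = -5*sqrt(b - 4) = -5*sqrt(-4 + b))
(a(((-2 - 1*(-5)) + 3) - 1, 6) + 9)*(-4) = (-5*sqrt(-4 + 6) + 9)*(-4) = (-5*sqrt(2) + 9)*(-4) = (9 - 5*sqrt(2))*(-4) = -36 + 20*sqrt(2)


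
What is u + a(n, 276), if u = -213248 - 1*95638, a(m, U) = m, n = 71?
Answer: -308815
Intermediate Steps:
u = -308886 (u = -213248 - 95638 = -308886)
u + a(n, 276) = -308886 + 71 = -308815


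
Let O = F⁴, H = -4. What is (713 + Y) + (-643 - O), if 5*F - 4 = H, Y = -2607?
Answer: -2537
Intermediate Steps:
F = 0 (F = ⅘ + (⅕)*(-4) = ⅘ - ⅘ = 0)
O = 0 (O = 0⁴ = 0)
(713 + Y) + (-643 - O) = (713 - 2607) + (-643 - 1*0) = -1894 + (-643 + 0) = -1894 - 643 = -2537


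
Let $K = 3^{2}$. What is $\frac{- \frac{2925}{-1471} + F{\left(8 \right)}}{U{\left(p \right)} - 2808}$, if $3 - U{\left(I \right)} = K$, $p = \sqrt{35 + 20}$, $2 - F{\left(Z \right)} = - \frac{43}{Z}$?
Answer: $- \frac{110189}{33115152} \approx -0.0033274$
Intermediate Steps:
$F{\left(Z \right)} = 2 + \frac{43}{Z}$ ($F{\left(Z \right)} = 2 - - \frac{43}{Z} = 2 + \frac{43}{Z}$)
$p = \sqrt{55} \approx 7.4162$
$K = 9$
$U{\left(I \right)} = -6$ ($U{\left(I \right)} = 3 - 9 = -6$)
$\frac{- \frac{2925}{-1471} + F{\left(8 \right)}}{U{\left(p \right)} - 2808} = \frac{- \frac{2925}{-1471} + \left(2 + \frac{43}{8}\right)}{-6 - 2808} = \frac{\left(-2925\right) \left(- \frac{1}{1471}\right) + \left(2 + 43 \cdot \frac{1}{8}\right)}{-2814} = \left(\frac{2925}{1471} + \left(2 + \frac{43}{8}\right)\right) \left(- \frac{1}{2814}\right) = \left(\frac{2925}{1471} + \frac{59}{8}\right) \left(- \frac{1}{2814}\right) = \frac{110189}{11768} \left(- \frac{1}{2814}\right) = - \frac{110189}{33115152}$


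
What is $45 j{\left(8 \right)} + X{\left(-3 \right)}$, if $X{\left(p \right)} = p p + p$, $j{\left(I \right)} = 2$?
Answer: $96$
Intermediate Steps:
$X{\left(p \right)} = p + p^{2}$ ($X{\left(p \right)} = p^{2} + p = p + p^{2}$)
$45 j{\left(8 \right)} + X{\left(-3 \right)} = 45 \cdot 2 - 3 \left(1 - 3\right) = 90 - -6 = 90 + 6 = 96$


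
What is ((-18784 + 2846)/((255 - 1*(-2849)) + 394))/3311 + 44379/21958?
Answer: 256821098579/127157438562 ≈ 2.0197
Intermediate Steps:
((-18784 + 2846)/((255 - 1*(-2849)) + 394))/3311 + 44379/21958 = -15938/((255 + 2849) + 394)*(1/3311) + 44379*(1/21958) = -15938/(3104 + 394)*(1/3311) + 44379/21958 = -15938/3498*(1/3311) + 44379/21958 = -15938*1/3498*(1/3311) + 44379/21958 = -7969/1749*1/3311 + 44379/21958 = -7969/5790939 + 44379/21958 = 256821098579/127157438562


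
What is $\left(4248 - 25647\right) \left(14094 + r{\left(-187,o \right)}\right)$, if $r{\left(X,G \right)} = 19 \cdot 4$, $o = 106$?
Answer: $-303223830$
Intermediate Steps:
$r{\left(X,G \right)} = 76$
$\left(4248 - 25647\right) \left(14094 + r{\left(-187,o \right)}\right) = \left(4248 - 25647\right) \left(14094 + 76\right) = \left(-21399\right) 14170 = -303223830$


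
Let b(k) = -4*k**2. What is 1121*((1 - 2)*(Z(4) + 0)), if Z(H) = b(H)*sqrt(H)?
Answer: 143488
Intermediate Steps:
Z(H) = -4*H**(5/2) (Z(H) = (-4*H**2)*sqrt(H) = -4*H**(5/2))
1121*((1 - 2)*(Z(4) + 0)) = 1121*((1 - 2)*(-4*4**(5/2) + 0)) = 1121*(-(-4*32 + 0)) = 1121*(-(-128 + 0)) = 1121*(-1*(-128)) = 1121*128 = 143488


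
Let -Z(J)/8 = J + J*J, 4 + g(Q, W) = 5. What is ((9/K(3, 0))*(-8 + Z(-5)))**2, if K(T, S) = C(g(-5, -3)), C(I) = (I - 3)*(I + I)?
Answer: 142884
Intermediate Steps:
g(Q, W) = 1 (g(Q, W) = -4 + 5 = 1)
C(I) = 2*I*(-3 + I) (C(I) = (-3 + I)*(2*I) = 2*I*(-3 + I))
K(T, S) = -4 (K(T, S) = 2*1*(-3 + 1) = 2*1*(-2) = -4)
Z(J) = -8*J - 8*J**2 (Z(J) = -8*(J + J*J) = -8*(J + J**2) = -8*J - 8*J**2)
((9/K(3, 0))*(-8 + Z(-5)))**2 = ((9/(-4))*(-8 - 8*(-5)*(1 - 5)))**2 = ((9*(-1/4))*(-8 - 8*(-5)*(-4)))**2 = (-9*(-8 - 160)/4)**2 = (-9/4*(-168))**2 = 378**2 = 142884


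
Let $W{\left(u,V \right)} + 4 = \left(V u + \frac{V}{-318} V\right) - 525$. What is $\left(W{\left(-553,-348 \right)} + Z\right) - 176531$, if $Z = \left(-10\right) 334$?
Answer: $\frac{618148}{53} \approx 11663.0$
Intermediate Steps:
$W{\left(u,V \right)} = -529 - \frac{V^{2}}{318} + V u$ ($W{\left(u,V \right)} = -4 - \left(525 - V u - \frac{V}{-318} V\right) = -4 - \left(525 - V u - V \left(- \frac{1}{318}\right) V\right) = -4 - \left(525 - V u - - \frac{V}{318} V\right) = -4 - \left(525 + \frac{V^{2}}{318} - V u\right) = -529 - \frac{V^{2}}{318} + V u$)
$Z = -3340$
$\left(W{\left(-553,-348 \right)} + Z\right) - 176531 = \left(\left(-529 - \frac{\left(-348\right)^{2}}{318} - -192444\right) - 3340\right) - 176531 = \left(\left(-529 - \frac{20184}{53} + 192444\right) - 3340\right) - 176531 = \left(\frac{10151311}{53} - 3340\right) - 176531 = \frac{9974291}{53} - 176531 = \frac{618148}{53}$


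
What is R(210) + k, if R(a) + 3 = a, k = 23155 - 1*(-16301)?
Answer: 39663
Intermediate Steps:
k = 39456 (k = 23155 + 16301 = 39456)
R(a) = -3 + a
R(210) + k = (-3 + 210) + 39456 = 207 + 39456 = 39663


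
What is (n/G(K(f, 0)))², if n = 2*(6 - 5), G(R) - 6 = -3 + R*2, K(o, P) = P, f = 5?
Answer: 4/9 ≈ 0.44444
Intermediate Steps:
G(R) = 3 + 2*R (G(R) = 6 + (-3 + R*2) = 6 + (-3 + 2*R) = 3 + 2*R)
n = 2 (n = 2*1 = 2)
(n/G(K(f, 0)))² = (2/(3 + 2*0))² = (2/(3 + 0))² = (2/3)² = (2*(⅓))² = (⅔)² = 4/9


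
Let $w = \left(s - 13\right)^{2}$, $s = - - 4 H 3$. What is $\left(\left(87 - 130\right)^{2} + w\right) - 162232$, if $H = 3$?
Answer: $-159854$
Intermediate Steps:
$s = 36$ ($s = - \left(-4\right) 3 \cdot 3 = - \left(-12\right) 3 = \left(-1\right) \left(-36\right) = 36$)
$w = 529$ ($w = \left(36 - 13\right)^{2} = 23^{2} = 529$)
$\left(\left(87 - 130\right)^{2} + w\right) - 162232 = \left(\left(87 - 130\right)^{2} + 529\right) - 162232 = \left(\left(-43\right)^{2} + 529\right) - 162232 = \left(1849 + 529\right) - 162232 = 2378 - 162232 = -159854$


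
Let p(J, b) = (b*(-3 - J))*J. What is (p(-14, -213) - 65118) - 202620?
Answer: -234936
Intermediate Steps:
p(J, b) = J*b*(-3 - J)
(p(-14, -213) - 65118) - 202620 = (-1*(-14)*(-213)*(3 - 14) - 65118) - 202620 = (-1*(-14)*(-213)*(-11) - 65118) - 202620 = (32802 - 65118) - 202620 = -32316 - 202620 = -234936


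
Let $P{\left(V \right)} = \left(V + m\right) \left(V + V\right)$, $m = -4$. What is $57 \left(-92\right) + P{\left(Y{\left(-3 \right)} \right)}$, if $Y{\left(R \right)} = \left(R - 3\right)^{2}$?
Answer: $-2940$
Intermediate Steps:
$Y{\left(R \right)} = \left(-3 + R\right)^{2}$
$P{\left(V \right)} = 2 V \left(-4 + V\right)$ ($P{\left(V \right)} = \left(V - 4\right) \left(V + V\right) = \left(-4 + V\right) 2 V = 2 V \left(-4 + V\right)$)
$57 \left(-92\right) + P{\left(Y{\left(-3 \right)} \right)} = 57 \left(-92\right) + 2 \left(-3 - 3\right)^{2} \left(-4 + \left(-3 - 3\right)^{2}\right) = -5244 + 2 \left(-6\right)^{2} \left(-4 + \left(-6\right)^{2}\right) = -5244 + 2 \cdot 36 \left(-4 + 36\right) = -5244 + 2 \cdot 36 \cdot 32 = -5244 + 2304 = -2940$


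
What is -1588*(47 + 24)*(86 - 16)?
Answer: -7892360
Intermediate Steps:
-1588*(47 + 24)*(86 - 16) = -112748*70 = -1588*4970 = -7892360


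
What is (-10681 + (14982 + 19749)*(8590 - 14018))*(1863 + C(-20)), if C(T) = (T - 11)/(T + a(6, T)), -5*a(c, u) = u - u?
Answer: -7030492702759/20 ≈ -3.5152e+11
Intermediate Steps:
a(c, u) = 0 (a(c, u) = -(u - u)/5 = -⅕*0 = 0)
C(T) = (-11 + T)/T (C(T) = (T - 11)/(T + 0) = (-11 + T)/T)
(-10681 + (14982 + 19749)*(8590 - 14018))*(1863 + C(-20)) = (-10681 + (14982 + 19749)*(8590 - 14018))*(1863 + (-11 - 20)/(-20)) = (-10681 + 34731*(-5428))*(1863 - 1/20*(-31)) = (-10681 - 188519868)*(1863 + 31/20) = -188530549*37291/20 = -7030492702759/20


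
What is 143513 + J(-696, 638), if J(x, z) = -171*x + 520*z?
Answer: 594289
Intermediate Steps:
143513 + J(-696, 638) = 143513 + (-171*(-696) + 520*638) = 143513 + (119016 + 331760) = 143513 + 450776 = 594289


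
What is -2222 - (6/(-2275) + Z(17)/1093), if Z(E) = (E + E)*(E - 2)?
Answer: -5526323342/2486575 ≈ -2222.5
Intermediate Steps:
Z(E) = 2*E*(-2 + E) (Z(E) = (2*E)*(-2 + E) = 2*E*(-2 + E))
-2222 - (6/(-2275) + Z(17)/1093) = -2222 - (6/(-2275) + (2*17*(-2 + 17))/1093) = -2222 - (6*(-1/2275) + (2*17*15)*(1/1093)) = -2222 - (-6/2275 + 510*(1/1093)) = -2222 - (-6/2275 + 510/1093) = -2222 - 1*1153692/2486575 = -2222 - 1153692/2486575 = -5526323342/2486575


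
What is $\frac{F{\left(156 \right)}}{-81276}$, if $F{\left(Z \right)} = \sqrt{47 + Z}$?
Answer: $- \frac{\sqrt{203}}{81276} \approx -0.0001753$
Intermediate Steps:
$\frac{F{\left(156 \right)}}{-81276} = \frac{\sqrt{47 + 156}}{-81276} = \sqrt{203} \left(- \frac{1}{81276}\right) = - \frac{\sqrt{203}}{81276}$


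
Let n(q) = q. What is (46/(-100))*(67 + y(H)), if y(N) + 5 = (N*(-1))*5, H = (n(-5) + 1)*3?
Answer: -1403/25 ≈ -56.120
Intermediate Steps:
H = -12 (H = (-5 + 1)*3 = -4*3 = -12)
y(N) = -5 - 5*N (y(N) = -5 + (N*(-1))*5 = -5 - N*5 = -5 - 5*N)
(46/(-100))*(67 + y(H)) = (46/(-100))*(67 + (-5 - 5*(-12))) = (46*(-1/100))*(67 + (-5 + 60)) = -23*(67 + 55)/50 = -23/50*122 = -1403/25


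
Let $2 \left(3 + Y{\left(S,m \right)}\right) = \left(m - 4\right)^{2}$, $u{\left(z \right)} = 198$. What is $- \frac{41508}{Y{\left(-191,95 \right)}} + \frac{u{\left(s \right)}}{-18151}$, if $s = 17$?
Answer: $- \frac{1508461866}{150199525} \approx -10.043$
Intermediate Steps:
$Y{\left(S,m \right)} = -3 + \frac{\left(-4 + m\right)^{2}}{2}$ ($Y{\left(S,m \right)} = -3 + \frac{\left(m - 4\right)^{2}}{2} = -3 + \frac{\left(-4 + m\right)^{2}}{2}$)
$- \frac{41508}{Y{\left(-191,95 \right)}} + \frac{u{\left(s \right)}}{-18151} = - \frac{41508}{-3 + \frac{\left(-4 + 95\right)^{2}}{2}} + \frac{198}{-18151} = - \frac{41508}{-3 + \frac{91^{2}}{2}} + 198 \left(- \frac{1}{18151}\right) = - \frac{41508}{-3 + \frac{1}{2} \cdot 8281} - \frac{198}{18151} = - \frac{41508}{-3 + \frac{8281}{2}} - \frac{198}{18151} = - \frac{41508}{\frac{8275}{2}} - \frac{198}{18151} = \left(-41508\right) \frac{2}{8275} - \frac{198}{18151} = - \frac{83016}{8275} - \frac{198}{18151} = - \frac{1508461866}{150199525}$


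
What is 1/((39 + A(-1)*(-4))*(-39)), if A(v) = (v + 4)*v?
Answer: -1/1989 ≈ -0.00050277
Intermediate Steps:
A(v) = v*(4 + v) (A(v) = (4 + v)*v = v*(4 + v))
1/((39 + A(-1)*(-4))*(-39)) = 1/((39 - (4 - 1)*(-4))*(-39)) = 1/((39 - 1*3*(-4))*(-39)) = 1/((39 - 3*(-4))*(-39)) = 1/((39 + 12)*(-39)) = 1/(51*(-39)) = 1/(-1989) = -1/1989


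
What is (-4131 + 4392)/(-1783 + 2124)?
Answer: 261/341 ≈ 0.76540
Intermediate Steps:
(-4131 + 4392)/(-1783 + 2124) = 261/341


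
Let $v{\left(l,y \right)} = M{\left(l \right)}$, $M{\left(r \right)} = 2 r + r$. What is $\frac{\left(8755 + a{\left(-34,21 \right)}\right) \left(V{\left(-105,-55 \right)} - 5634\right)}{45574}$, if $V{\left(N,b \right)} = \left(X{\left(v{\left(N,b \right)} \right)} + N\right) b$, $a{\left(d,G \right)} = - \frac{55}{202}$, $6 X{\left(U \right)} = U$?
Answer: $\frac{10711531935}{18411896} \approx 581.77$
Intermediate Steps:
$M{\left(r \right)} = 3 r$
$v{\left(l,y \right)} = 3 l$
$X{\left(U \right)} = \frac{U}{6}$
$a{\left(d,G \right)} = - \frac{55}{202}$ ($a{\left(d,G \right)} = \left(-55\right) \frac{1}{202} = - \frac{55}{202}$)
$V{\left(N,b \right)} = \frac{3 N b}{2}$ ($V{\left(N,b \right)} = \left(\frac{3 N}{6} + N\right) b = \left(\frac{N}{2} + N\right) b = \frac{3 N}{2} b = \frac{3 N b}{2}$)
$\frac{\left(8755 + a{\left(-34,21 \right)}\right) \left(V{\left(-105,-55 \right)} - 5634\right)}{45574} = \frac{\left(8755 - \frac{55}{202}\right) \left(\frac{3}{2} \left(-105\right) \left(-55\right) - 5634\right)}{45574} = \frac{1768455 \left(\frac{17325}{2} - 5634\right)}{202} \cdot \frac{1}{45574} = \frac{1768455}{202} \cdot \frac{6057}{2} \cdot \frac{1}{45574} = \frac{10711531935}{404} \cdot \frac{1}{45574} = \frac{10711531935}{18411896}$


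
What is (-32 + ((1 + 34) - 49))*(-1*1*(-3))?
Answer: -138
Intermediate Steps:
(-32 + ((1 + 34) - 49))*(-1*1*(-3)) = (-32 + (35 - 49))*(-1*(-3)) = (-32 - 14)*3 = -46*3 = -138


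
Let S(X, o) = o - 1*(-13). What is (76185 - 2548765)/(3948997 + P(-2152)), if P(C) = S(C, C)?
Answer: -1236290/1973429 ≈ -0.62647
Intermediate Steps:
S(X, o) = 13 + o (S(X, o) = o + 13 = 13 + o)
P(C) = 13 + C
(76185 - 2548765)/(3948997 + P(-2152)) = (76185 - 2548765)/(3948997 + (13 - 2152)) = -2472580/(3948997 - 2139) = -2472580/3946858 = -2472580*1/3946858 = -1236290/1973429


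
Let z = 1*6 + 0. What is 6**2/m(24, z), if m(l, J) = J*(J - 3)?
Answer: 2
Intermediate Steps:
z = 6 (z = 6 + 0 = 6)
m(l, J) = J*(-3 + J)
6**2/m(24, z) = 6**2/((6*(-3 + 6))) = 36/((6*3)) = 36/18 = 36*(1/18) = 2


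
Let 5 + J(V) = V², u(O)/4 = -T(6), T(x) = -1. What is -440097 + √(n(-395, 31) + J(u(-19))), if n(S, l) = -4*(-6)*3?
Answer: -440097 + √83 ≈ -4.4009e+5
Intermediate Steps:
n(S, l) = 72 (n(S, l) = 24*3 = 72)
u(O) = 4 (u(O) = 4*(-1*(-1)) = 4*1 = 4)
J(V) = -5 + V²
-440097 + √(n(-395, 31) + J(u(-19))) = -440097 + √(72 + (-5 + 4²)) = -440097 + √(72 + (-5 + 16)) = -440097 + √(72 + 11) = -440097 + √83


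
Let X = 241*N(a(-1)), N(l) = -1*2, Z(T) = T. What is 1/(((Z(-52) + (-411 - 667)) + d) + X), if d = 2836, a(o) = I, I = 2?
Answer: 1/1224 ≈ 0.00081699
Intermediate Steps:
a(o) = 2
N(l) = -2
X = -482 (X = 241*(-2) = -482)
1/(((Z(-52) + (-411 - 667)) + d) + X) = 1/(((-52 + (-411 - 667)) + 2836) - 482) = 1/(((-52 - 1078) + 2836) - 482) = 1/((-1130 + 2836) - 482) = 1/(1706 - 482) = 1/1224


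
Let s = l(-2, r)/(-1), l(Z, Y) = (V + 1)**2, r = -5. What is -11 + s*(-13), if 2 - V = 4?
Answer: 2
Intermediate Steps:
V = -2 (V = 2 - 1*4 = 2 - 4 = -2)
l(Z, Y) = 1 (l(Z, Y) = (-2 + 1)**2 = (-1)**2 = 1)
s = -1 (s = 1/(-1) = 1*(-1) = -1)
-11 + s*(-13) = -11 - 1*(-13) = -11 + 13 = 2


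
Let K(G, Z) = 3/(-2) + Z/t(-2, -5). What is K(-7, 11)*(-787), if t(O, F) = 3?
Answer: -10231/6 ≈ -1705.2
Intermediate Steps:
K(G, Z) = -3/2 + Z/3 (K(G, Z) = 3/(-2) + Z/3 = 3*(-½) + Z*(⅓) = -3/2 + Z/3)
K(-7, 11)*(-787) = (-3/2 + (⅓)*11)*(-787) = (-3/2 + 11/3)*(-787) = (13/6)*(-787) = -10231/6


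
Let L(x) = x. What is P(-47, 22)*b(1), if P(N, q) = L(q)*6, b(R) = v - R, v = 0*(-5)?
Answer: -132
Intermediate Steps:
v = 0
b(R) = -R (b(R) = 0 - R = -R)
P(N, q) = 6*q (P(N, q) = q*6 = 6*q)
P(-47, 22)*b(1) = (6*22)*(-1*1) = 132*(-1) = -132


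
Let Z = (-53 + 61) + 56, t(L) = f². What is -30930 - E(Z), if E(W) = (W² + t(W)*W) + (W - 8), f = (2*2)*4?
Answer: -51466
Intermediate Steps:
f = 16 (f = 4*4 = 16)
t(L) = 256 (t(L) = 16² = 256)
Z = 64 (Z = 8 + 56 = 64)
E(W) = -8 + W² + 257*W (E(W) = (W² + 256*W) + (W - 8) = (W² + 256*W) + (-8 + W) = -8 + W² + 257*W)
-30930 - E(Z) = -30930 - (-8 + 64² + 257*64) = -30930 - (-8 + 4096 + 16448) = -30930 - 1*20536 = -30930 - 20536 = -51466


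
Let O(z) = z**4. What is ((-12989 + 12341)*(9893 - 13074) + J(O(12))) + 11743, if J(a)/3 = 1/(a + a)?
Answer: 28657580545/13824 ≈ 2.0730e+6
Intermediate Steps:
J(a) = 3/(2*a) (J(a) = 3/(a + a) = 3/((2*a)) = 3*(1/(2*a)) = 3/(2*a))
((-12989 + 12341)*(9893 - 13074) + J(O(12))) + 11743 = ((-12989 + 12341)*(9893 - 13074) + 3/(2*(12**4))) + 11743 = (-648*(-3181) + (3/2)/20736) + 11743 = (2061288 + (3/2)*(1/20736)) + 11743 = (2061288 + 1/13824) + 11743 = 28495245313/13824 + 11743 = 28657580545/13824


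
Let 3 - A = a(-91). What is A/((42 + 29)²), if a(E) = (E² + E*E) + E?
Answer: -16468/5041 ≈ -3.2668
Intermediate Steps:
a(E) = E + 2*E² (a(E) = (E² + E²) + E = 2*E² + E = E + 2*E²)
A = -16468 (A = 3 - (-91)*(1 + 2*(-91)) = 3 - (-91)*(1 - 182) = 3 - (-91)*(-181) = 3 - 1*16471 = 3 - 16471 = -16468)
A/((42 + 29)²) = -16468/(42 + 29)² = -16468/(71²) = -16468/5041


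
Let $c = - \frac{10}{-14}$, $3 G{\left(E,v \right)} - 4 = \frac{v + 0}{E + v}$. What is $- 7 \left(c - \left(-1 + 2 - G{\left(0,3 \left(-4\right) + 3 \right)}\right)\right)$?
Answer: $- \frac{29}{3} \approx -9.6667$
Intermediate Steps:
$G{\left(E,v \right)} = \frac{4}{3} + \frac{v}{3 \left(E + v\right)}$ ($G{\left(E,v \right)} = \frac{4}{3} + \frac{\left(v + 0\right) \frac{1}{E + v}}{3} = \frac{4}{3} + \frac{v \frac{1}{E + v}}{3} = \frac{4}{3} + \frac{v}{3 \left(E + v\right)}$)
$c = \frac{5}{7}$ ($c = \left(-10\right) \left(- \frac{1}{14}\right) = \frac{5}{7} \approx 0.71429$)
$- 7 \left(c - \left(-1 + 2 - G{\left(0,3 \left(-4\right) + 3 \right)}\right)\right) = - 7 \left(\frac{5}{7} - \left(-1 + 2 - \frac{4 \cdot 0 + 5 \left(3 \left(-4\right) + 3\right)}{3 \left(0 + \left(3 \left(-4\right) + 3\right)\right)}\right)\right) = - 7 \left(\frac{5}{7} + \left(\frac{0 + 5 \left(-12 + 3\right)}{3 \left(0 + \left(-12 + 3\right)\right)} - \left(-1 + 2\right)\right)\right) = - 7 \left(\frac{5}{7} - \left(1 - \frac{0 + 5 \left(-9\right)}{3 \left(0 - 9\right)}\right)\right) = - 7 \left(\frac{5}{7} - \left(1 - \frac{0 - 45}{3 \left(-9\right)}\right)\right) = - 7 \left(\frac{5}{7} - \left(1 + \frac{1}{27} \left(-45\right)\right)\right) = - 7 \left(\frac{5}{7} + \left(\frac{5}{3} - 1\right)\right) = - 7 \left(\frac{5}{7} + \frac{2}{3}\right) = \left(-7\right) \frac{29}{21} = - \frac{29}{3}$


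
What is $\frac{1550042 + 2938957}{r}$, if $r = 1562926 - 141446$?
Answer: $\frac{4488999}{1421480} \approx 3.158$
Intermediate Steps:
$r = 1421480$ ($r = 1562926 - 141446 = 1421480$)
$\frac{1550042 + 2938957}{r} = \frac{1550042 + 2938957}{1421480} = 4488999 \cdot \frac{1}{1421480} = \frac{4488999}{1421480}$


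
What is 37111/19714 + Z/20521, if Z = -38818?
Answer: -3703221/404550994 ≈ -0.0091539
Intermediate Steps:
37111/19714 + Z/20521 = 37111/19714 - 38818/20521 = -3703221/404550994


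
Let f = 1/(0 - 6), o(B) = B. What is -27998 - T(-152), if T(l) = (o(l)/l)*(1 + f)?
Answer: -167993/6 ≈ -27999.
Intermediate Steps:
f = -1/6 (f = 1/(-6) = -1/6 ≈ -0.16667)
T(l) = 5/6 (T(l) = (l/l)*(1 - 1/6) = 1*(5/6) = 5/6)
-27998 - T(-152) = -27998 - 1*5/6 = -27998 - 5/6 = -167993/6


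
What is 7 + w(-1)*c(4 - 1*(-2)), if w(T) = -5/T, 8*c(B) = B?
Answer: 43/4 ≈ 10.750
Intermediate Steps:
c(B) = B/8
7 + w(-1)*c(4 - 1*(-2)) = 7 + (-5/(-1))*((4 - 1*(-2))/8) = 7 + (-5*(-1))*((4 + 2)/8) = 7 + 5*((⅛)*6) = 7 + 5*(¾) = 7 + 15/4 = 43/4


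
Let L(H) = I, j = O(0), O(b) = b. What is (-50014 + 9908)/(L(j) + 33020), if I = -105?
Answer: -40106/32915 ≈ -1.2185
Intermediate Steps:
j = 0
L(H) = -105
(-50014 + 9908)/(L(j) + 33020) = (-50014 + 9908)/(-105 + 33020) = -40106/32915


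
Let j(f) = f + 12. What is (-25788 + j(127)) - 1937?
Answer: -27586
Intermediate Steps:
j(f) = 12 + f
(-25788 + j(127)) - 1937 = (-25788 + (12 + 127)) - 1937 = (-25788 + 139) - 1937 = -25649 - 1937 = -27586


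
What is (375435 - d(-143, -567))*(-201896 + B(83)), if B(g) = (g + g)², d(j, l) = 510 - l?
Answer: -65265573720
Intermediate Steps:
B(g) = 4*g² (B(g) = (2*g)² = 4*g²)
(375435 - d(-143, -567))*(-201896 + B(83)) = (375435 - (510 - 1*(-567)))*(-201896 + 4*83²) = (375435 - (510 + 567))*(-201896 + 4*6889) = (375435 - 1*1077)*(-201896 + 27556) = (375435 - 1077)*(-174340) = 374358*(-174340) = -65265573720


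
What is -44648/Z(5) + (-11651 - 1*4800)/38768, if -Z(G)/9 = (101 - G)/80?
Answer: 4326839983/1046736 ≈ 4133.6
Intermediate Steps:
Z(G) = -909/80 + 9*G/80 (Z(G) = -9*(101 - G)/80 = -9*(101/80 - G/80) = -909/80 + 9*G/80)
-44648/Z(5) + (-11651 - 1*4800)/38768 = -44648/(-909/80 + (9/80)*5) + (-11651 - 1*4800)/38768 = -44648/(-909/80 + 9/16) + (-11651 - 4800)*(1/38768) = -44648/(-54/5) - 16451*1/38768 = -44648*(-5/54) - 16451/38768 = 111620/27 - 16451/38768 = 4326839983/1046736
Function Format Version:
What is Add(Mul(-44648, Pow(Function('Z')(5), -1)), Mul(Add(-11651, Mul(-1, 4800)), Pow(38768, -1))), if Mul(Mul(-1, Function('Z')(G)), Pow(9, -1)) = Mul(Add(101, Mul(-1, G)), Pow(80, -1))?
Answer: Rational(4326839983, 1046736) ≈ 4133.6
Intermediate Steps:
Function('Z')(G) = Add(Rational(-909, 80), Mul(Rational(9, 80), G)) (Function('Z')(G) = Mul(-9, Mul(Add(101, Mul(-1, G)), Pow(80, -1))) = Mul(-9, Mul(Add(101, Mul(-1, G)), Rational(1, 80))) = Mul(-9, Add(Rational(101, 80), Mul(Rational(-1, 80), G))) = Add(Rational(-909, 80), Mul(Rational(9, 80), G)))
Add(Mul(-44648, Pow(Function('Z')(5), -1)), Mul(Add(-11651, Mul(-1, 4800)), Pow(38768, -1))) = Add(Mul(-44648, Pow(Add(Rational(-909, 80), Mul(Rational(9, 80), 5)), -1)), Mul(Add(-11651, Mul(-1, 4800)), Pow(38768, -1))) = Add(Mul(-44648, Pow(Add(Rational(-909, 80), Rational(9, 16)), -1)), Mul(Add(-11651, -4800), Rational(1, 38768))) = Add(Mul(-44648, Pow(Rational(-54, 5), -1)), Mul(-16451, Rational(1, 38768))) = Add(Mul(-44648, Rational(-5, 54)), Rational(-16451, 38768)) = Add(Rational(111620, 27), Rational(-16451, 38768)) = Rational(4326839983, 1046736)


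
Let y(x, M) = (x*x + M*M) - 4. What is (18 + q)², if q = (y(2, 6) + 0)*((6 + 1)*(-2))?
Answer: 236196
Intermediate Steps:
y(x, M) = -4 + M² + x² (y(x, M) = (x² + M²) - 4 = (M² + x²) - 4 = -4 + M² + x²)
q = -504 (q = ((-4 + 6² + 2²) + 0)*((6 + 1)*(-2)) = ((-4 + 36 + 4) + 0)*(7*(-2)) = (36 + 0)*(-14) = 36*(-14) = -504)
(18 + q)² = (18 - 504)² = (-486)² = 236196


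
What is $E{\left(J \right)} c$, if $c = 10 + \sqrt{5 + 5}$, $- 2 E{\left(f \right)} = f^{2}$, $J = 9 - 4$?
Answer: $-125 - \frac{25 \sqrt{10}}{2} \approx -164.53$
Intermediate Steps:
$J = 5$ ($J = 9 - 4 = 5$)
$E{\left(f \right)} = - \frac{f^{2}}{2}$
$c = 10 + \sqrt{10} \approx 13.162$
$E{\left(J \right)} c = - \frac{5^{2}}{2} \left(10 + \sqrt{10}\right) = \left(- \frac{1}{2}\right) 25 \left(10 + \sqrt{10}\right) = - \frac{25 \left(10 + \sqrt{10}\right)}{2} = -125 - \frac{25 \sqrt{10}}{2}$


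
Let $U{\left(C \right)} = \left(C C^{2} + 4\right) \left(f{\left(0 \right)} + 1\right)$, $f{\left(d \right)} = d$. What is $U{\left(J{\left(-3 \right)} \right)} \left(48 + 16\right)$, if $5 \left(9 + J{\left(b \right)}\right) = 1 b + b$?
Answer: $- \frac{8457664}{125} \approx -67661.0$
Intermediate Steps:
$J{\left(b \right)} = -9 + \frac{2 b}{5}$ ($J{\left(b \right)} = -9 + \frac{1 b + b}{5} = -9 + \frac{b + b}{5} = -9 + \frac{2 b}{5}$)
$U{\left(C \right)} = 4 + C^{3}$ ($U{\left(C \right)} = \left(C C^{2} + 4\right) \left(0 + 1\right) = \left(C^{3} + 4\right) 1 = \left(4 + C^{3}\right) 1 = 4 + C^{3}$)
$U{\left(J{\left(-3 \right)} \right)} \left(48 + 16\right) = \left(4 + \left(-9 + \frac{2}{5} \left(-3\right)\right)^{3}\right) \left(48 + 16\right) = \left(4 + \left(-9 - \frac{6}{5}\right)^{3}\right) 64 = \left(4 + \left(- \frac{51}{5}\right)^{3}\right) 64 = \left(4 - \frac{132651}{125}\right) 64 = \left(- \frac{132151}{125}\right) 64 = - \frac{8457664}{125}$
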